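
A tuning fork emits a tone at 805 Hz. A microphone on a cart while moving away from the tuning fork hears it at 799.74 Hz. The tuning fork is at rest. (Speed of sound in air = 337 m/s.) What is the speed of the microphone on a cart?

f' = f · (v − v_o)/v ⇒ v_o = v · |f'/f − 1|.
v_o = 337 × |799.74/805 − 1| = 337 × 0.006534 ≈ 2.20 m/s.

2.20 m/s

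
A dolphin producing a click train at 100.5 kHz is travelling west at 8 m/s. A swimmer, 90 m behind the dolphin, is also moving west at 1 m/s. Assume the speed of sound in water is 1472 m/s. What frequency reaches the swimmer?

The swimmer is behind, so the dolphin is moving away from it while the swimmer is moving toward the dolphin.
General Doppler shift: f' = f · (v + v_o)/(v + v_s).
f' = 100.5 × (1472 + 1)/(1472 + 8) = 100.5 × 1473/1480 ≈ 100.0 kHz.

100.0 kHz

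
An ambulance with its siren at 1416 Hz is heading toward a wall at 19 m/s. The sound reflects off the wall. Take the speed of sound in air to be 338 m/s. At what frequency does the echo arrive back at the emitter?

The wall receives the sound from a moving source: f₁ = f₀ · v/(v − v_e) = 1416 × 338/319 ≈ 1500 Hz.
On the return leg the ambulance is a moving observer: f₂ = f₁ · (v + v_e)/v = 1500 × 357/338 ≈ 1585 Hz.
Equivalently f₂ = f₀ · (v + v_e)/(v − v_e).

1585 Hz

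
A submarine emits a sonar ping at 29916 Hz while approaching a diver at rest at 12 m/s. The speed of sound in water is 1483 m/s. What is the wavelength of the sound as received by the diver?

4.9 cm

Moving source, stationary observer: f' = f · v/(v − v_s) since the source is approaching.
f' = 29916 × 1483/(1483 − 12) ≈ 30160 Hz.
λ' = v/f' = 1483/30160 ≈ 4.9 cm.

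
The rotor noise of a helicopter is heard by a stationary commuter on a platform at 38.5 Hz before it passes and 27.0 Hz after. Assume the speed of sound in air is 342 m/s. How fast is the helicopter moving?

f₁/f₂ = (v + v_s)/(v − v_s), so v_s = v · (f₁ − f₂)/(f₁ + f₂).
v_s = 342 × (38.5 − 27.0)/(38.5 + 27.0) = 342 × 11.5/65.5 ≈ 60 m/s.

60 m/s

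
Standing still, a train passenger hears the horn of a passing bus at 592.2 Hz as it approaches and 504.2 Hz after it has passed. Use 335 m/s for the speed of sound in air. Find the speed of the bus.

f₁/f₂ = (v + v_s)/(v − v_s), so v_s = v · (f₁ − f₂)/(f₁ + f₂).
v_s = 335 × (592.2 − 504.2)/(592.2 + 504.2) = 335 × 88.0/1096.4 ≈ 27 m/s.

27 m/s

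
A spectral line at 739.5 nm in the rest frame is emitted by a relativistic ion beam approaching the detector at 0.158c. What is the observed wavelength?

630.6 nm

Relativistic Doppler for wavelength: λ' = λ₀ · √((1 − β)/(1 + β)).
λ' = 739.5 × √(0.8420/1.1580) = 739.5 × 0.85271 ≈ 630.6 nm.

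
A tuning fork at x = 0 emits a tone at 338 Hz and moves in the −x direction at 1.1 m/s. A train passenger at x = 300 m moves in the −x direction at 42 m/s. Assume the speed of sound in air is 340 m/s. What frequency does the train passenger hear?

379 Hz

The observer lies on the +x side, so the source is heading away from the observer and the observer is heading toward the source.
General Doppler shift: f' = f · (v + v_o)/(v + v_s).
f' = 338 × (340 + 42)/(340 + 1.1) = 338 × 382/341.1 ≈ 379 Hz.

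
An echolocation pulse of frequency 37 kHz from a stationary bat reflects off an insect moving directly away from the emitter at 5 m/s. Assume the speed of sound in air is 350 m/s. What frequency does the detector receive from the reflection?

The insect first receives the wave as a moving observer: f₁ = f₀ · (v − u)/v = 37 × (350 − 5)/350 ≈ 36.5 kHz.
On reflection it acts as a source moving away from the stationary detector: f₂ = f₁ · v/(v + u) = 36.5 × 350/355 ≈ 36.0 kHz.

36.0 kHz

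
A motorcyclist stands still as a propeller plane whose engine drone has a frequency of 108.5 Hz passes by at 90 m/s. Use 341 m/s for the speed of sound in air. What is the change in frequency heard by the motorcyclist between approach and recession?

Approaching: f₁ = f · v/(v − v_s) = 108.5 × 341/251 ≈ 147.4 Hz.
Receding: f₂ = f · v/(v + v_s) = 108.5 × 341/431 ≈ 85.8 Hz.
Drop: f₁ − f₂ = 2f·v·v_s/(v² − v_s²) = 2 × 108.5 × 341 × 90/(341² − 90²) ≈ 61.6 Hz.

61.6 Hz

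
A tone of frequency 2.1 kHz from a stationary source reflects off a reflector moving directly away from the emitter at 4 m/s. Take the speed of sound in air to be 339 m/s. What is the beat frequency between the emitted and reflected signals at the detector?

49.0 Hz

The reflector first receives the wave as a moving observer: f₁ = f₀ · (v − u)/v = 2.1 × (339 − 4)/339 ≈ 2.0752 kHz.
The reflection then acts as a moving source: f₂ = f₁ · v/(v + u) ≈ 2.0510 kHz.
Equivalently f₂ = f₀ · (v − u)/(v + u).
Beat frequency (with f₀ = 2100 Hz): |f₂ − f₀| = 2u·f₀/(v + u) = 2 × 4 × 2100/343 ≈ 49.0 Hz.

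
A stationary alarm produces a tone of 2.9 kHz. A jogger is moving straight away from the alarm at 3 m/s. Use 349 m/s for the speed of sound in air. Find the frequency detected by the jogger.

2.88 kHz

Moving observer, stationary source: f' = f · (v − v_o)/v.
f' = 2.9 × (349 − 3)/349 = 2.9 × 346/349 ≈ 2.88 kHz.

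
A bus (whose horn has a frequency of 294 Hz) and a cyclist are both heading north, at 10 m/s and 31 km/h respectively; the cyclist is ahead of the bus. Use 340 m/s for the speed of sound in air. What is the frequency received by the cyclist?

295 Hz

31 km/h = 8.611 m/s.
The cyclist is ahead, so the bus is moving toward it while the cyclist is moving away from the bus.
Both move, so f' = f · (v − v_o)/(v − v_s).
f' = 294 × (340 − 8.611)/(340 − 10) = 294 × 331.39/330 ≈ 295 Hz.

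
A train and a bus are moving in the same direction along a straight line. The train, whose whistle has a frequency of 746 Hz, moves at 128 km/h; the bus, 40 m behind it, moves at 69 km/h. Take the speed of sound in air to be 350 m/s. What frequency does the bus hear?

128 km/h = 35.56 m/s; 69 km/h = 19.17 m/s.
The bus is behind, so the train is moving away from it while the bus is moving toward the train.
With source receding and observer approaching, f' = f · (v + v_o)/(v + v_s).
f' = 746 × (350 + 19.17)/(350 + 35.56) = 746 × 369.17/385.56 ≈ 714 Hz.

714 Hz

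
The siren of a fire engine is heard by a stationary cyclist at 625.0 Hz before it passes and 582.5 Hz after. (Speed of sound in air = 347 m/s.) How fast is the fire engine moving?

12.2 m/s

f₁/f₂ = (v + v_s)/(v − v_s), so v_s = v · (f₁ − f₂)/(f₁ + f₂).
v_s = 347 × (625.0 − 582.5)/(625.0 + 582.5) = 347 × 42.5/1207.5 ≈ 12.2 m/s.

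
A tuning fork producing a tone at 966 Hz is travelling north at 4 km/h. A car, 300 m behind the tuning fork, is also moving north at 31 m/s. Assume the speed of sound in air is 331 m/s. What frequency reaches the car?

1053 Hz

4 km/h = 1.111 m/s.
The car is behind, so the tuning fork is moving away from it while the car is moving toward the tuning fork.
General Doppler shift: f' = f · (v + v_o)/(v + v_s).
f' = 966 × (331 + 31)/(331 + 1.111) = 966 × 362/332.11 ≈ 1053 Hz.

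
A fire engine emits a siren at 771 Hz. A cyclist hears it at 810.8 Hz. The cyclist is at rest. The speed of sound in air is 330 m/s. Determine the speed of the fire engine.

f' > f, so the fire engine is approaching.
f' = f · v/(v − v_s) ⇒ v_s = v · |1 − f/f'|.
v_s = 330 × |1 − 771/810.8| = 330 × 0.04909 ≈ 16.2 m/s.

16.2 m/s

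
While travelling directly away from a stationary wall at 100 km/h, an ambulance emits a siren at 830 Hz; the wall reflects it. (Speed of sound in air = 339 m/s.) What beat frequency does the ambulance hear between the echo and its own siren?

126 Hz

100 km/h = 27.78 m/s.
The wall receives the sound from a moving source: f₁ = f₀ · v/(v + v_e) = 830 × 339/366.78 ≈ 767.1 Hz.
On the return leg the ambulance is a moving observer: f₂ = f₁ · (v − v_e)/v = 767.1 × 311.22/339 ≈ 704.3 Hz.
Equivalently f₂ = f₀ · (v − v_e)/(v + v_e).
Beat against the emitted tone: |f₂ − f₀| = 2v_e·f₀/(v + v_e) = 2 × 27.78 × 830/366.78 ≈ 126 Hz.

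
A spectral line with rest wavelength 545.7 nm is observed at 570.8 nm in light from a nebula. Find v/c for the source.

0.045c

λ'/λ₀ = 1.0460 > 1 (redshift), so the source is receding.
λ'/λ₀ = √((1 + β)/(1 − β)) for a receding source ⇒ β = (r² − 1)/(r² + 1) with r = λ'/λ₀.
β = (1.0941 − 1)/(1.0941 + 1) ≈ 0.045.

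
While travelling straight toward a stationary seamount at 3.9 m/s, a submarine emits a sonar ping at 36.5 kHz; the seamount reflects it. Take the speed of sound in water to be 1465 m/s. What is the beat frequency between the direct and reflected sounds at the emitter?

195 Hz

The seamount receives the sound from a moving source: f₁ = f₀ · v/(v − v_e) = 36.5 × 1465/1461.1 ≈ 36.5974 kHz.
On the return leg the submarine is a moving observer: f₂ = f₁ · (v + v_e)/v = 36.5974 × 1468.9/1465 ≈ 36.6949 kHz.
Equivalently f₂ = f₀ · (v + v_e)/(v − v_e).
Beat against the emitted tone (with f₀ = 36500 Hz): |f₂ − f₀| = 2v_e·f₀/(v − v_e) = 2 × 3.9 × 36500/1461.1 ≈ 195 Hz.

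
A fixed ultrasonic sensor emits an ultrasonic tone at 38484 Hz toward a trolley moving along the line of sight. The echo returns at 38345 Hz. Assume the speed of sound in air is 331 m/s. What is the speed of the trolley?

0.60 m/s

Double Doppler shift off a moving reflector: f₂ = f₀ · (v + u)/(v − u) (u > 0 toward emitter).
Rearranging, u = v · (f₂ − f₀)/(f₂ + f₀) = 331 × -139/76829 ≈ -0.60 m/s.
So the trolley is moving at 0.60 m/s away from the emitter.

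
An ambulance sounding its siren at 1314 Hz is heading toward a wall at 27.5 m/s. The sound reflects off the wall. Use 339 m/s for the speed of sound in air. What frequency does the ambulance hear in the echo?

1546 Hz

The wall receives the sound from a moving source: f₁ = f₀ · v/(v − v_e) = 1314 × 339/311.5 ≈ 1430 Hz.
On the return leg the ambulance is a moving observer: f₂ = f₁ · (v + v_e)/v = 1430 × 366.5/339 ≈ 1546 Hz.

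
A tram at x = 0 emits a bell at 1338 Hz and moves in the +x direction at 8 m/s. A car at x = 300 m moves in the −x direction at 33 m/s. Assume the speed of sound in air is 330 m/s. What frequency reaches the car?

1508 Hz

The observer lies on the +x side, so the source is heading toward the observer and the observer is heading toward the source.
General Doppler shift: f' = f · (v + v_o)/(v − v_s).
f' = 1338 × (330 + 33)/(330 − 8) = 1338 × 363/322 ≈ 1508 Hz.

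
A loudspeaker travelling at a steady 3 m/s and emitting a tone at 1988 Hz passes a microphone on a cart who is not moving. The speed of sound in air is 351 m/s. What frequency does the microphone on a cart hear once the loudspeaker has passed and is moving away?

Receding: f₂ = f · v/(v + v_s) = 1988 × 351/354 ≈ 1971 Hz.

1971 Hz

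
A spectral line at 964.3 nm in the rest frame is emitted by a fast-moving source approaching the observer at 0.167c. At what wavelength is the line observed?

Relativistic Doppler for wavelength: λ' = λ₀ · √((1 − β)/(1 + β)).
λ' = 964.3 × √(0.8330/1.1670) = 964.3 × 0.84486 ≈ 814.7 nm.

814.7 nm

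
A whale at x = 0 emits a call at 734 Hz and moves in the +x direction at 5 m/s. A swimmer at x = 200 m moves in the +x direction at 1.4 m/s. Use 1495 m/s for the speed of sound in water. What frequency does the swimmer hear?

736 Hz

The observer lies on the +x side, so the source is heading toward the observer and the observer is heading away from the source.
Both move, so f' = f · (v − v_o)/(v − v_s).
f' = 734 × (1495 − 1.4)/(1495 − 5) = 734 × 1493.6/1490 ≈ 736 Hz.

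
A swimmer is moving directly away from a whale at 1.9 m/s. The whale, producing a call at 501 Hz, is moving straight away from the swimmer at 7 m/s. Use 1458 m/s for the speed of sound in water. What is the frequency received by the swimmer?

Both move, so f' = f · (v − v_o)/(v + v_s).
f' = 501 × (1458 − 1.9)/(1458 + 7) = 501 × 1456.1/1465 ≈ 498 Hz.

498 Hz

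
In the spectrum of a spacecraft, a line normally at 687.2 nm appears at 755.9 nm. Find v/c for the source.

λ'/λ₀ = 1.1000 > 1 (redshift), so the source is receding.
λ'/λ₀ = √((1 + β)/(1 − β)) for a receding source ⇒ β = (r² − 1)/(r² + 1) with r = λ'/λ₀.
β = (1.2099 − 1)/(1.2099 + 1) ≈ 0.095.

0.095c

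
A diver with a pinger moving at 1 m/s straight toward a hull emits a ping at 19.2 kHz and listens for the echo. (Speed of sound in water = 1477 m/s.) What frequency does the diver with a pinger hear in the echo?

19.23 kHz

The hull receives the sound from a moving source: f₁ = f₀ · v/(v − v_e) = 19.2 × 1477/1476 ≈ 19.21 kHz.
On the return leg the diver with a pinger is a moving observer: f₂ = f₁ · (v + v_e)/v = 19.21 × 1478/1477 ≈ 19.23 kHz.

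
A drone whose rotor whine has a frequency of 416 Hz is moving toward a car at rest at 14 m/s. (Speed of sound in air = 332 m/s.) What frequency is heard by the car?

Moving source, stationary observer: f' = f · v/(v − v_s) since the source is approaching.
f' = 416 × 332/(332 − 14) = 416 × 332/318 ≈ 434 Hz.

434 Hz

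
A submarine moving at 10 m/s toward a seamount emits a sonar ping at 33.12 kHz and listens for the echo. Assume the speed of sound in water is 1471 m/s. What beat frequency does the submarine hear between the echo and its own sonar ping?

453 Hz

The seamount receives the sound from a moving source: f₁ = f₀ · v/(v − v_e) = 33.12 × 1471/1461 ≈ 33.347 kHz.
On the return leg the submarine is a moving observer: f₂ = f₁ · (v + v_e)/v = 33.347 × 1481/1471 ≈ 33.573 kHz.
Beat against the emitted tone (with f₀ = 33120 Hz): |f₂ − f₀| = 2v_e·f₀/(v − v_e) = 2 × 10 × 33120/1461 ≈ 453 Hz.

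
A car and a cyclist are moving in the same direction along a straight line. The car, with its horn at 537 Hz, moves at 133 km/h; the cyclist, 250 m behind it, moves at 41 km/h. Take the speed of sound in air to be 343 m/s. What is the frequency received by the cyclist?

501 Hz

133 km/h = 36.94 m/s; 41 km/h = 11.39 m/s.
The cyclist is behind, so the car is moving away from it while the cyclist is moving toward the car.
With source receding and observer approaching, f' = f · (v + v_o)/(v + v_s).
f' = 537 × (343 + 11.39)/(343 + 36.94) = 537 × 354.39/379.94 ≈ 501 Hz.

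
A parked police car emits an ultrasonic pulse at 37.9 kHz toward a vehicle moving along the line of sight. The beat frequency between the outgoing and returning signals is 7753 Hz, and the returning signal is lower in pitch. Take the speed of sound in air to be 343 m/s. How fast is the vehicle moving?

39 m/s

Double Doppler shift off a moving reflector: f₂ = f₀ · (v + u)/(v − u) (u > 0 toward emitter).
Returning signal is lower, so f₂ = f₀ − Δf = 37900 − 7753 = 30147 Hz.
Rearranging, u = v · (f₂ − f₀)/(f₂ + f₀) = 343 × -7753/68047 ≈ -39 m/s.
So the vehicle is moving at 39 m/s away from the emitter.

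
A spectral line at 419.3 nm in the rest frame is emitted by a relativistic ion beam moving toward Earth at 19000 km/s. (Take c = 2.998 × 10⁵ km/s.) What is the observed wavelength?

β = v/c = 19000/299800 = 0.0634.
Relativistic Doppler for wavelength: λ' = λ₀ · √((1 − β)/(1 + β)).
λ' = 419.3 × √(0.9366/1.0634) = 419.3 × 0.93851 ≈ 393.5 nm.

393.5 nm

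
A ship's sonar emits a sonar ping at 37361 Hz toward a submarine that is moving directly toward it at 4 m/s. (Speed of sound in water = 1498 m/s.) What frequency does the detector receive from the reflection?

37561 Hz

At the submarine (a moving observer), f₁ = f₀ · (v + u)/v = 37361 × 1502/1498 ≈ 37461 Hz.
On reflection it acts as a source moving toward the stationary detector: f₂ = f₁ · v/(v − u) = 37461 × 1498/1494 ≈ 37561 Hz.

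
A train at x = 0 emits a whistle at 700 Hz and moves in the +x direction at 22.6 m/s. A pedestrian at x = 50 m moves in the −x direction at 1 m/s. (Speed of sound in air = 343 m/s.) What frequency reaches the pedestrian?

The observer lies on the +x side, so the source is heading toward the observer and the observer is heading toward the source.
General Doppler shift: f' = f · (v + v_o)/(v − v_s).
f' = 700 × (343 + 1)/(343 − 22.6) = 700 × 344/320.4 ≈ 752 Hz.

752 Hz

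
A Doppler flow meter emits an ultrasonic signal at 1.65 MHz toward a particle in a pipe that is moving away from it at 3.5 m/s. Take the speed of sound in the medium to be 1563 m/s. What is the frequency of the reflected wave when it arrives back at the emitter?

1.6426 MHz

At the particle in a pipe (a moving observer), f₁ = f₀ · (v − u)/v = 1.65 × 1559.5/1563 ≈ 1.6463 MHz.
The reflection then acts as a moving source: f₂ = f₁ · v/(v + u) ≈ 1.6426 MHz.
Equivalently f₂ = f₀ · (v − u)/(v + u).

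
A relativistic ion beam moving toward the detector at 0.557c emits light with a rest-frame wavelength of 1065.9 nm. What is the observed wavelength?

Relativistic Doppler for wavelength: λ' = λ₀ · √((1 − β)/(1 + β)).
λ' = 1065.9 × √(0.4430/1.5570) = 1065.9 × 0.53341 ≈ 568.6 nm.

568.6 nm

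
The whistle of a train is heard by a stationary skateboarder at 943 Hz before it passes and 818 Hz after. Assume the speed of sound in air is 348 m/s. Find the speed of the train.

f₁/f₂ = (v + v_s)/(v − v_s), so v_s = v · (f₁ − f₂)/(f₁ + f₂).
v_s = 348 × (943 − 818)/(943 + 818) = 348 × 125/1761 ≈ 24.7 m/s.

24.7 m/s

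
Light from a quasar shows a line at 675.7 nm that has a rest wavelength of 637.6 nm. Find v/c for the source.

λ'/λ₀ = 1.0598 > 1 (redshift), so the source is receding.
λ'/λ₀ = √((1 + β)/(1 − β)) for a receding source ⇒ β = (r² − 1)/(r² + 1) with r = λ'/λ₀.
β = (1.1231 − 1)/(1.1231 + 1) ≈ 0.058.

0.058c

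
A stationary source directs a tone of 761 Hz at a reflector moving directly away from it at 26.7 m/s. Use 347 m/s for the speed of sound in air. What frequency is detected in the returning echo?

652 Hz

At the reflector (a moving observer), f₁ = f₀ · (v − u)/v = 761 × 320.3/347 ≈ 702 Hz.
The reflection then acts as a moving source: f₂ = f₁ · v/(v + u) ≈ 652 Hz.
Equivalently f₂ = f₀ · (v − u)/(v + u).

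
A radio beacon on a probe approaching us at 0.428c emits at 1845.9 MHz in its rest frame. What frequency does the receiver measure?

Relativistic Doppler for frequency: f' = f₀ · √((1 + β)/(1 − β)).
f' = 1845.9 × √(1.4280/0.5720) = 1845.9 × 1.58003 ≈ 2916.6 MHz.

2916.6 MHz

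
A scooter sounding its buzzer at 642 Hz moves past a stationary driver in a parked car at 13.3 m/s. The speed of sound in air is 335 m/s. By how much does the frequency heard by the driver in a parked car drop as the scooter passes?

Approaching: f₁ = f · v/(v − v_s) = 642 × 335/321.7 ≈ 668.5 Hz.
Receding: f₂ = f · v/(v + v_s) = 642 × 335/348.3 ≈ 617.5 Hz.
Drop: f₁ − f₂ = 2f·v·v_s/(v² − v_s²) = 2 × 642 × 335 × 13.3/(335² − 13.3²) ≈ 51.1 Hz.

51.1 Hz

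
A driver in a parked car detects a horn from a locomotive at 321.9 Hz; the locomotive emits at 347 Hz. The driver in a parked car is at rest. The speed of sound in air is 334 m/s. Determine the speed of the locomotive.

26 m/s

f' < f, so the locomotive is receding.
f' = f · v/(v + v_s) ⇒ v_s = v · |1 − f/f'|.
v_s = 334 × |1 − 347/321.9| = 334 × 0.07797 ≈ 26 m/s.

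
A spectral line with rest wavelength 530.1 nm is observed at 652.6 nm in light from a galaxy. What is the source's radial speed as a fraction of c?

λ'/λ₀ = 1.2311 > 1 (redshift), so the source is receding.
λ'/λ₀ = √((1 + β)/(1 − β)) for a receding source ⇒ β = (r² − 1)/(r² + 1) with r = λ'/λ₀.
β = (1.5156 − 1)/(1.5156 + 1) ≈ 0.205.

0.205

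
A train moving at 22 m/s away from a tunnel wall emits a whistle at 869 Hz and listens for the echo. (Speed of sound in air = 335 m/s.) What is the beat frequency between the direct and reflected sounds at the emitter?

107 Hz

The tunnel wall receives the sound from a moving source: f₁ = f₀ · v/(v + v_e) = 869 × 335/357 ≈ 815.4 Hz.
On the return leg the train is a moving observer: f₂ = f₁ · (v − v_e)/v = 815.4 × 313/335 ≈ 761.9 Hz.
Beat against the emitted tone: |f₂ − f₀| = 2v_e·f₀/(v + v_e) = 2 × 22 × 869/357 ≈ 107 Hz.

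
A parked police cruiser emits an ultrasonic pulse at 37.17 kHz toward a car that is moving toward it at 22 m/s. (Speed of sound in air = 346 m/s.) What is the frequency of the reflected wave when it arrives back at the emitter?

42.2 kHz

At the car (a moving observer), f₁ = f₀ · (v + u)/v = 37.17 × 368/346 ≈ 39.5 kHz.
The reflection then acts as a moving source: f₂ = f₁ · v/(v − u) ≈ 42.2 kHz.
Equivalently f₂ = f₀ · (v + u)/(v − u).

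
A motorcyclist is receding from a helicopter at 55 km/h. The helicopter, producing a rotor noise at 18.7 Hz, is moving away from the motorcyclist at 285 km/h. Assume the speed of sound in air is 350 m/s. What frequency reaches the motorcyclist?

14.6 Hz

285 km/h = 79.17 m/s; 55 km/h = 15.28 m/s.
With source receding and observer receding, f' = f · (v − v_o)/(v + v_s).
f' = 18.7 × (350 − 15.28)/(350 + 79.17) = 18.7 × 334.72/429.17 ≈ 14.6 Hz.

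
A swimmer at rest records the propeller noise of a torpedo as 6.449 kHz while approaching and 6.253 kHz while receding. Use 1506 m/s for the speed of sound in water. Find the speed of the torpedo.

23.2 m/s

f₁/f₂ = (v + v_s)/(v − v_s), so v_s = v · (f₁ − f₂)/(f₁ + f₂).
v_s = 1506 × (6.449 − 6.253)/(6.449 + 6.253) = 1506 × 0.196/12.702 ≈ 23.2 m/s.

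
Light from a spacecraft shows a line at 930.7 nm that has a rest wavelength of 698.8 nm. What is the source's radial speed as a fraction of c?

0.279c

λ'/λ₀ = 1.3319 > 1 (redshift), so the source is receding.
λ'/λ₀ = √((1 + β)/(1 − β)) for a receding source ⇒ β = (r² − 1)/(r² + 1) with r = λ'/λ₀.
β = (1.7738 − 1)/(1.7738 + 1) ≈ 0.279.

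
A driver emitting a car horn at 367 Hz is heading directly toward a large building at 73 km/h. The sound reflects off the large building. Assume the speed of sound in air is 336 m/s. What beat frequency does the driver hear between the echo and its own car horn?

73 km/h = 20.28 m/s.
The large building receives the sound from a moving source: f₁ = f₀ · v/(v − v_e) = 367 × 336/315.72 ≈ 390.6 Hz.
On the return leg the driver is a moving observer: f₂ = f₁ · (v + v_e)/v = 390.6 × 356.28/336 ≈ 414.1 Hz.
Equivalently f₂ = f₀ · (v + v_e)/(v − v_e).
Beat against the emitted tone: |f₂ − f₀| = 2v_e·f₀/(v − v_e) = 2 × 20.28 × 367/315.72 ≈ 47.1 Hz.

47.1 Hz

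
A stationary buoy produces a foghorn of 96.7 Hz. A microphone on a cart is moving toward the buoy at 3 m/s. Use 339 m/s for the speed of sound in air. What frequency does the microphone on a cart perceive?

Moving observer, stationary source: f' = f · (v + v_o)/v.
f' = 96.7 × (339 + 3)/339 = 96.7 × 342/339 ≈ 98 Hz.

98 Hz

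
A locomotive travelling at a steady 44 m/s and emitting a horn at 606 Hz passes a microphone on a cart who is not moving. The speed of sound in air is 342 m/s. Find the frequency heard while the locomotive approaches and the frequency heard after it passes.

695 Hz approaching; 537 Hz receding

Approaching: f₁ = f · v/(v − v_s) = 606 × 342/298 ≈ 695 Hz.
Receding: f₂ = f · v/(v + v_s) = 606 × 342/386 ≈ 537 Hz.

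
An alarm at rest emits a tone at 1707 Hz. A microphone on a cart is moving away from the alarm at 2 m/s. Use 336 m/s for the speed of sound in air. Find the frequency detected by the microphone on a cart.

Moving observer, stationary source: f' = f · (v − v_o)/v.
f' = 1707 × (336 − 2)/336 = 1707 × 334/336 ≈ 1697 Hz.

1697 Hz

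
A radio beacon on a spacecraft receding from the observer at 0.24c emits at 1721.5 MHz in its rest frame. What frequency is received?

1347.7 MHz

Relativistic Doppler for frequency: f' = f₀ · √((1 − β)/(1 + β)).
f' = 1721.5 × √(0.7600/1.2400) = 1721.5 × 0.78288 ≈ 1347.7 MHz.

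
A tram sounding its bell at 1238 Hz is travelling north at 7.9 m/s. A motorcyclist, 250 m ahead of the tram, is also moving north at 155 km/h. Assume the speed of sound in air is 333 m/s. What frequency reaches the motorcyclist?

1104 Hz

155 km/h = 43.06 m/s.
The motorcyclist is ahead, so the tram is moving toward it while the motorcyclist is moving away from the tram.
General Doppler shift: f' = f · (v − v_o)/(v − v_s).
f' = 1238 × (333 − 43.06)/(333 − 7.9) = 1238 × 289.94/325.1 ≈ 1104 Hz.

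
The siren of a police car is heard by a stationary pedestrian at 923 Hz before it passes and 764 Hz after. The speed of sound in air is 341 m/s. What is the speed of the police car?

f₁/f₂ = (v + v_s)/(v − v_s), so v_s = v · (f₁ − f₂)/(f₁ + f₂).
v_s = 341 × (923 − 764)/(923 + 764) = 341 × 159/1687 ≈ 32 m/s.

32 m/s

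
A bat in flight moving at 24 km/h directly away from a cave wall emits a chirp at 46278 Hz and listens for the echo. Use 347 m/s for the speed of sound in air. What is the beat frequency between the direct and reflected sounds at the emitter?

1745 Hz

24 km/h = 6.667 m/s.
The cave wall receives the sound from a moving source: f₁ = f₀ · v/(v + v_e) = 46278 × 347/353.67 ≈ 45406 Hz.
On the return leg the bat in flight is a moving observer: f₂ = f₁ · (v − v_e)/v = 45406 × 340.33/347 ≈ 44533 Hz.
Beat against the emitted tone: |f₂ − f₀| = 2v_e·f₀/(v + v_e) = 2 × 6.667 × 46278/353.67 ≈ 1745 Hz.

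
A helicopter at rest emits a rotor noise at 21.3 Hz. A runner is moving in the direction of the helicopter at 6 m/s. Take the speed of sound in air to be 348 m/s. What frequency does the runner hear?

Moving observer, stationary source: f' = f · (v + v_o)/v.
f' = 21.3 × (348 + 6)/348 = 21.3 × 354/348 ≈ 21.7 Hz.

21.7 Hz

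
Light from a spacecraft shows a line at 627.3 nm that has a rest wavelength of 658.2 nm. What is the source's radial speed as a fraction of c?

λ'/λ₀ = 0.9531 < 1 (blueshift), so the source is approaching.
λ'/λ₀ = √((1 − β)/(1 + β)) for an approaching source ⇒ β = (1 − r²)/(1 + r²) with r = λ'/λ₀.
β = (1 − 0.9083)/(1 + 0.9083) ≈ 0.048.

0.048c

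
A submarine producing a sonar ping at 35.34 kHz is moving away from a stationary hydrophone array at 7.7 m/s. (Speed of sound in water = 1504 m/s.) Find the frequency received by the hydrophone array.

35.2 kHz

Only the source moves, away from the listener, so f' = f · v/(v + v_s).
f' = 35.34 × 1504/(1504 + 7.7) = 35.34 × 1504/1512 ≈ 35.2 kHz.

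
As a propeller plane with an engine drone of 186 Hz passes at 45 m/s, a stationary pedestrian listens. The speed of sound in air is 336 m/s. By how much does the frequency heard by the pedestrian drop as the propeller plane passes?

50.7 Hz

Approaching: f₁ = f · v/(v − v_s) = 186 × 336/291 ≈ 214.8 Hz.
Receding: f₂ = f · v/(v + v_s) = 186 × 336/381 ≈ 164.0 Hz.
Drop: f₁ − f₂ = 2f·v·v_s/(v² − v_s²) = 2 × 186 × 336 × 45/(336² − 45²) ≈ 50.7 Hz.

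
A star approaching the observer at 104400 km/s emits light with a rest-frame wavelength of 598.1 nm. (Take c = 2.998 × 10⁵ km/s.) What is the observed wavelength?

β = v/c = 104400/299800 = 0.3482.
Relativistic Doppler for wavelength: λ' = λ₀ · √((1 − β)/(1 + β)).
λ' = 598.1 × √(0.6518/1.3482) = 598.1 × 0.69529 ≈ 415.9 nm.

415.9 nm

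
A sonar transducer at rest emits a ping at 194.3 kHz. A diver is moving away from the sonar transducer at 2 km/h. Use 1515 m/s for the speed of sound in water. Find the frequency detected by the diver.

2 km/h = 0.5556 m/s.
Moving observer, stationary source: f' = f · (v − v_o)/v.
f' = 194.3 × (1515 − 0.5556)/1515 = 194.3 × 1514.4/1515 ≈ 194.2 kHz.

194.2 kHz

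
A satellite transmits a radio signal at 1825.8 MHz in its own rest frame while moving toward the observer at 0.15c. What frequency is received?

Relativistic Doppler for frequency: f' = f₀ · √((1 + β)/(1 − β)).
f' = 1825.8 × √(1.1500/0.8500) = 1825.8 × 1.16316 ≈ 2123.7 MHz.

2123.7 MHz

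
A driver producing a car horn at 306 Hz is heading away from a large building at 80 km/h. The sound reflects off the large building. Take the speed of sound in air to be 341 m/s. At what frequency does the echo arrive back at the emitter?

80 km/h = 22.22 m/s.
The large building receives the sound from a moving source: f₁ = f₀ · v/(v + v_e) = 306 × 341/363.22 ≈ 287 Hz.
On the return leg the driver is a moving observer: f₂ = f₁ · (v − v_e)/v = 287 × 318.78/341 ≈ 269 Hz.

269 Hz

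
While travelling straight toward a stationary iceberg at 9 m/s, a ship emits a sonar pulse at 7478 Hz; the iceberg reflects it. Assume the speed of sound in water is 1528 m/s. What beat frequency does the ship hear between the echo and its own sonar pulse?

The iceberg receives the sound from a moving source: f₁ = f₀ · v/(v − v_e) = 7478 × 1528/1519 ≈ 7522.3 Hz.
On the return leg the ship is a moving observer: f₂ = f₁ · (v + v_e)/v = 7522.3 × 1537/1528 ≈ 7566.6 Hz.
Beat against the emitted tone: |f₂ − f₀| = 2v_e·f₀/(v − v_e) = 2 × 9 × 7478/1519 ≈ 89 Hz.

89 Hz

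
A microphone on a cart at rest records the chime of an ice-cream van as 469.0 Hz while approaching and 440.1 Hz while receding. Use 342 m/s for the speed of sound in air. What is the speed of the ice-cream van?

f₁/f₂ = (v + v_s)/(v − v_s), so v_s = v · (f₁ − f₂)/(f₁ + f₂).
v_s = 342 × (469.0 − 440.1)/(469.0 + 440.1) = 342 × 28.9/909.1 ≈ 10.9 m/s.

10.9 m/s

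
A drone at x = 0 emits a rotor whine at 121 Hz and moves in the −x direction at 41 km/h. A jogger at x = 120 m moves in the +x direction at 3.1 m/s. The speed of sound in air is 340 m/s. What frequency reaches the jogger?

41 km/h = 11.39 m/s.
The observer lies on the +x side, so the source is heading away from the observer and the observer is heading away from the source.
With source receding and observer receding, f' = f · (v − v_o)/(v + v_s).
f' = 121 × (340 − 3.1)/(340 + 11.39) = 121 × 336.9/351.39 ≈ 116 Hz.

116 Hz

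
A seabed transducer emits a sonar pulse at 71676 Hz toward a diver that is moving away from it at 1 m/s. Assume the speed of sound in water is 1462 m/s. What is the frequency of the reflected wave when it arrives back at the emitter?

At the diver (a moving observer), f₁ = f₀ · (v − u)/v = 71676 × 1461/1462 ≈ 71627 Hz.
The reflection then acts as a moving source: f₂ = f₁ · v/(v + u) ≈ 71578 Hz.

71578 Hz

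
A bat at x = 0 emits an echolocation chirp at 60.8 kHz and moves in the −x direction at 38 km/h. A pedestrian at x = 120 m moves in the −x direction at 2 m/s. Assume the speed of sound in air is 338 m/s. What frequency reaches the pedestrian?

59.3 kHz

38 km/h = 10.56 m/s.
The observer lies on the +x side, so the source is heading away from the observer and the observer is heading toward the source.
General Doppler shift: f' = f · (v + v_o)/(v + v_s).
f' = 60.8 × (338 + 2)/(338 + 10.56) = 60.8 × 340/348.56 ≈ 59.3 kHz.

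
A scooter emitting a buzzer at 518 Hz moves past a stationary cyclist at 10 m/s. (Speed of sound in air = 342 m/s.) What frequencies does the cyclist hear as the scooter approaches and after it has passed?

Approaching: f₁ = f · v/(v − v_s) = 518 × 342/332 ≈ 534 Hz.
Receding: f₂ = f · v/(v + v_s) = 518 × 342/352 ≈ 503 Hz.

534 Hz approaching; 503 Hz receding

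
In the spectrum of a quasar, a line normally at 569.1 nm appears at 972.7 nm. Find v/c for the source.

λ'/λ₀ = 1.7092 > 1 (redshift), so the source is receding.
λ'/λ₀ = √((1 + β)/(1 − β)) for a receding source ⇒ β = (r² − 1)/(r² + 1) with r = λ'/λ₀.
β = (2.9213 − 1)/(2.9213 + 1) ≈ 0.490.

0.490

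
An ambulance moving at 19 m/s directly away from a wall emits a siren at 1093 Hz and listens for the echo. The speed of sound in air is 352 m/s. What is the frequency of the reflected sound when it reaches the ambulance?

981 Hz

The wall receives the sound from a moving source: f₁ = f₀ · v/(v + v_e) = 1093 × 352/371 ≈ 1037 Hz.
On the return leg the ambulance is a moving observer: f₂ = f₁ · (v − v_e)/v = 1037 × 333/352 ≈ 981 Hz.
Equivalently f₂ = f₀ · (v − v_e)/(v + v_e).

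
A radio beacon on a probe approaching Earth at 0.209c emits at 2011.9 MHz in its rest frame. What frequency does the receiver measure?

2487.3 MHz

Relativistic Doppler for frequency: f' = f₀ · √((1 + β)/(1 − β)).
f' = 2011.9 × √(1.2090/0.7910) = 2011.9 × 1.23630 ≈ 2487.3 MHz.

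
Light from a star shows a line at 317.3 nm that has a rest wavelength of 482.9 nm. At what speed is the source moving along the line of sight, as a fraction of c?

0.397c

λ'/λ₀ = 0.6571 < 1 (blueshift), so the source is approaching.
λ'/λ₀ = √((1 − β)/(1 + β)) for an approaching source ⇒ β = (1 − r²)/(1 + r²) with r = λ'/λ₀.
β = (1 − 0.4317)/(1 + 0.4317) ≈ 0.397.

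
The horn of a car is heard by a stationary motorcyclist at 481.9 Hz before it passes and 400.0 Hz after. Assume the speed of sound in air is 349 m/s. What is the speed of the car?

32 m/s

f₁/f₂ = (v + v_s)/(v − v_s), so v_s = v · (f₁ − f₂)/(f₁ + f₂).
v_s = 349 × (481.9 − 400.0)/(481.9 + 400.0) = 349 × 81.9/881.9 ≈ 32 m/s.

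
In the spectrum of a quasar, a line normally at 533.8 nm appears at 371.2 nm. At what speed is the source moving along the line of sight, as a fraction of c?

0.348

λ'/λ₀ = 0.6954 < 1 (blueshift), so the source is approaching.
λ'/λ₀ = √((1 − β)/(1 + β)) for an approaching source ⇒ β = (1 − r²)/(1 + r²) with r = λ'/λ₀.
β = (1 − 0.4836)/(1 + 0.4836) ≈ 0.348.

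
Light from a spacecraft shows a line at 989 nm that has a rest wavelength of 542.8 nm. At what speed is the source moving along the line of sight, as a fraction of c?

0.537

λ'/λ₀ = 1.8220 > 1 (redshift), so the source is receding.
λ'/λ₀ = √((1 + β)/(1 − β)) for a receding source ⇒ β = (r² − 1)/(r² + 1) with r = λ'/λ₀.
β = (3.3198 − 1)/(3.3198 + 1) ≈ 0.537.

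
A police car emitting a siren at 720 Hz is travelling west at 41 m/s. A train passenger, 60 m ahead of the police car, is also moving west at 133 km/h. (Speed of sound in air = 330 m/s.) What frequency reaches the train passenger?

133 km/h = 36.94 m/s.
The train passenger is ahead, so the police car is moving toward it while the train passenger is moving away from the police car.
Both move, so f' = f · (v − v_o)/(v − v_s).
f' = 720 × (330 − 36.94)/(330 − 41) = 720 × 293.06/289 ≈ 730 Hz.

730 Hz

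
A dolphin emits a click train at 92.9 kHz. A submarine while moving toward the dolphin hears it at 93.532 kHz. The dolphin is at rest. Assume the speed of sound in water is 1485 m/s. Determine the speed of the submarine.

10.1 m/s

f' = f · (v + v_o)/v ⇒ v_o = v · |f'/f − 1|.
v_o = 1485 × |93.532/92.9 − 1| = 1485 × 0.006803 ≈ 10.1 m/s.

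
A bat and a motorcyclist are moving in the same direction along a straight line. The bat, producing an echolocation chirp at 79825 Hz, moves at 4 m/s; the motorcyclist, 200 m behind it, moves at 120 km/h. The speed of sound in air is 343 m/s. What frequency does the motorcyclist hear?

120 km/h = 33.33 m/s.
The motorcyclist is behind, so the bat is moving away from it while the motorcyclist is moving toward the bat.
With source receding and observer approaching, f' = f · (v + v_o)/(v + v_s).
f' = 79825 × (343 + 33.33)/(343 + 4) = 79825 × 376.33/347 ≈ 86573 Hz.

86573 Hz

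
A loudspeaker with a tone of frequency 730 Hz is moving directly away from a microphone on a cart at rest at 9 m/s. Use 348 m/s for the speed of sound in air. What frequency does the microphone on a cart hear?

712 Hz

Moving source, stationary observer: f' = f · v/(v + v_s) since the source is receding.
f' = 730 × 348/(348 + 9) = 730 × 348/357 ≈ 712 Hz.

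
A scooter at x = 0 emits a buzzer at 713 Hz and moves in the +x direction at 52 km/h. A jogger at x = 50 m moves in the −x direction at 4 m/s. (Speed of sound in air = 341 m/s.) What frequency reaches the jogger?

52 km/h = 14.44 m/s.
The observer lies on the +x side, so the source is heading toward the observer and the observer is heading toward the source.
With source approaching and observer approaching, f' = f · (v + v_o)/(v − v_s).
f' = 713 × (341 + 4)/(341 − 14.44) = 713 × 345/326.56 ≈ 753 Hz.

753 Hz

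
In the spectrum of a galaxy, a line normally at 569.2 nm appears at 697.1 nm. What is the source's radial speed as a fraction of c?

λ'/λ₀ = 1.2247 > 1 (redshift), so the source is receding.
λ'/λ₀ = √((1 + β)/(1 − β)) for a receding source ⇒ β = (r² − 1)/(r² + 1) with r = λ'/λ₀.
β = (1.4999 − 1)/(1.4999 + 1) ≈ 0.200.

0.200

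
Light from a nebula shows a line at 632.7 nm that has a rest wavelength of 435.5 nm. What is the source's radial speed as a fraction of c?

0.357

λ'/λ₀ = 1.4528 > 1 (redshift), so the source is receding.
λ'/λ₀ = √((1 + β)/(1 − β)) for a receding source ⇒ β = (r² − 1)/(r² + 1) with r = λ'/λ₀.
β = (2.1107 − 1)/(2.1107 + 1) ≈ 0.357.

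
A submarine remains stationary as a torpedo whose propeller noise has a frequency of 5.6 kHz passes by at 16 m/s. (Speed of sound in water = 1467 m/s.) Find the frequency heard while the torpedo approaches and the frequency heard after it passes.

Approaching: f₁ = f · v/(v − v_s) = 5.6 × 1467/1451 ≈ 5.66 kHz.
Receding: f₂ = f · v/(v + v_s) = 5.6 × 1467/1483 ≈ 5.54 kHz.

5.66 kHz approaching; 5.54 kHz receding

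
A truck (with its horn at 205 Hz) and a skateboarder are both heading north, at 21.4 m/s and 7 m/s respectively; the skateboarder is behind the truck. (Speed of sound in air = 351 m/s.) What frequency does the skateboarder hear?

197 Hz

The skateboarder is behind, so the truck is moving away from it while the skateboarder is moving toward the truck.
General Doppler shift: f' = f · (v + v_o)/(v + v_s).
f' = 205 × (351 + 7)/(351 + 21.4) = 205 × 358/372.4 ≈ 197 Hz.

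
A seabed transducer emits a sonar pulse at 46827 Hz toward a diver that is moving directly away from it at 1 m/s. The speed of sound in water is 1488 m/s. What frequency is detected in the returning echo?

At the diver (a moving observer), f₁ = f₀ · (v − u)/v = 46827 × 1487/1488 ≈ 46796 Hz.
On reflection it acts as a source moving away from the stationary detector: f₂ = f₁ · v/(v + u) = 46796 × 1488/1489 ≈ 46764 Hz.

46764 Hz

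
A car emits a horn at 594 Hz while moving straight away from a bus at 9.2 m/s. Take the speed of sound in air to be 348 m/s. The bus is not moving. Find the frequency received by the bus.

579 Hz

Moving source, stationary observer: f' = f · v/(v + v_s) since the source is receding.
f' = 594 × 348/(348 + 9.2) = 594 × 348/357.2 ≈ 579 Hz.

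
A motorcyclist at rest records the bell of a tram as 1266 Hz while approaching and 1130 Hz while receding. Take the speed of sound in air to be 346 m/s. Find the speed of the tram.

f₁/f₂ = (v + v_s)/(v − v_s), so v_s = v · (f₁ − f₂)/(f₁ + f₂).
v_s = 346 × (1266 − 1130)/(1266 + 1130) = 346 × 136/2396 ≈ 19.6 m/s.

19.6 m/s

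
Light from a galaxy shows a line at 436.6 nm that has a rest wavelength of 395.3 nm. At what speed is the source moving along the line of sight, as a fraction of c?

λ'/λ₀ = 1.1045 > 1 (redshift), so the source is receding.
λ'/λ₀ = √((1 + β)/(1 − β)) for a receding source ⇒ β = (r² − 1)/(r² + 1) with r = λ'/λ₀.
β = (1.2199 − 1)/(1.2199 + 1) ≈ 0.099.

0.099c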